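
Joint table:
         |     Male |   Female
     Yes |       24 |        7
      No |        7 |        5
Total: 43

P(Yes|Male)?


P(Yes|Male) = 24/(24+7) = 24/31

P = 24/31 ≈ 77.42%


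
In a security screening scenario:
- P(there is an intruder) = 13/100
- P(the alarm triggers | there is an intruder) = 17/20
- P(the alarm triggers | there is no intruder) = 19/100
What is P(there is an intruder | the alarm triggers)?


Using Bayes' theorem:
P(A|B) = P(B|A)·P(A) / P(B)

P(the alarm triggers) = 17/20 × 13/100 + 19/100 × 87/100
= 221/2000 + 1653/10000 = 1379/5000

P(there is an intruder|the alarm triggers) = (221/2000) / (1379/5000) = 1105/2758

P(there is an intruder|the alarm triggers) = 1105/2758 ≈ 40.07%


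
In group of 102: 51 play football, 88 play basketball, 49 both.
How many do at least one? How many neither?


|A∪B| = 51+88-49 = 90
Neither = 102-90 = 12

At least one: 90; Neither: 12


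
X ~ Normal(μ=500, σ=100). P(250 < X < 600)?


z₁=(250-500)/100=-2.5, z₂=(600-500)/100=1.0
P = Φ(1.0) - Φ(-2.5) = 0.841345 - 0.006210 = 0.835135 ≈ 0.8351

P(250 < X < 600) ≈ 0.8351


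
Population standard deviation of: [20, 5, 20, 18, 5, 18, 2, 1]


Mean = 89/8
  (20-89/8)²=5041/64
  (5-89/8)²=2401/64
  (20-89/8)²=5041/64
  (18-89/8)²=3025/64
  (5-89/8)²=2401/64
  (18-89/8)²=3025/64
  (2-89/8)²=5329/64
  (1-89/8)²=6561/64
Σ(x-μ)² = 4103/8
σ² = (4103/8)/8 = 4103/64

σ = √(4103/64) ≈ 8.0068


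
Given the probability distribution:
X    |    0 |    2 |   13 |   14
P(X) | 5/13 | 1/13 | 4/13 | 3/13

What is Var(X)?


E[X] = 96/13
E[X²] = 1268/13
Var(X) = E[X²] - (E[X])² = 1268/13 - 9216/169 = 7268/169

Var(X) = 7268/169 ≈ 43.0059


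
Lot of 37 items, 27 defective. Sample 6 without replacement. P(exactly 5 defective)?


Hypergeometric: C(27,5)×C(10,1)/C(37,6)
= 80730×10/2324784 = 67275/193732

P(X=5) = 67275/193732 ≈ 34.73%


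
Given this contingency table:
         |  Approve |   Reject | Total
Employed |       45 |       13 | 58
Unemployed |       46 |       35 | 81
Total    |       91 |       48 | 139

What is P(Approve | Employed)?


P(Approve | Employed) = 45/(45+13) = 45/58

P(Approve|Employed) = 45/58 ≈ 77.59%


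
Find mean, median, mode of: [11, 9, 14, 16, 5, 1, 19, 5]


Sorted: [1, 5, 5, 9, 11, 14, 16, 19]
Mean = 80/8 = 10
Median = 10
Freq: {11: 1, 9: 1, 14: 1, 16: 1, 5: 2, 1: 1, 19: 1}
Mode: [5]

Mean=10, Median=10, Mode=5


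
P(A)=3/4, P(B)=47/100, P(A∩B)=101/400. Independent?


P(A)×P(B) = 141/400
P(A∩B) = 101/400
Not equal → NOT independent

No, not independent


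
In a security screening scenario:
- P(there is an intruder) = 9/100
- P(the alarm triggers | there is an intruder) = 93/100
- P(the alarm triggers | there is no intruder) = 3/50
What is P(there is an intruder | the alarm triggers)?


Using Bayes' theorem:
P(A|B) = P(B|A)·P(A) / P(B)

P(the alarm triggers) = 93/100 × 9/100 + 3/50 × 91/100
= 837/10000 + 273/5000 = 1383/10000

P(there is an intruder|the alarm triggers) = (837/10000) / (1383/10000) = 279/461

P(there is an intruder|the alarm triggers) = 279/461 ≈ 60.52%


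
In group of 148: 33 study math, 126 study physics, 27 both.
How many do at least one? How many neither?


|A∪B| = 33+126-27 = 132
Neither = 148-132 = 16

At least one: 132; Neither: 16


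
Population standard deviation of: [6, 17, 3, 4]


Mean = 30/4 = 15/2
  (6-15/2)²=9/4
  (17-15/2)²=361/4
  (3-15/2)²=81/4
  (4-15/2)²=49/4
Σ(x-μ)² = 125
σ² = 125/4

σ = √(125/4) ≈ 5.5902


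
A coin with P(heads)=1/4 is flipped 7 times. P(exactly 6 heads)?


Binomial: P(X=6) = C(7,6)×p^6×(1-p)^1
= 7 × 1/4096 × 3/4 = 21/16384

P(X=6) = 21/16384 ≈ 0.13%


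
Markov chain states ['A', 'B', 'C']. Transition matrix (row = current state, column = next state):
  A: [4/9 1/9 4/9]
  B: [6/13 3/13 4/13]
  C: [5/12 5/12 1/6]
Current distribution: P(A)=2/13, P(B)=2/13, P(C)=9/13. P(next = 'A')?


P(next=A) = Σᵢ P(now=i)×P(i→A)
= 2/13×4/9 + 2/13×6/13 + 9/13×5/12
= 8/117 + 12/169 + 15/52 = 2603/6084

P = 2603/6084 ≈ 0.4278


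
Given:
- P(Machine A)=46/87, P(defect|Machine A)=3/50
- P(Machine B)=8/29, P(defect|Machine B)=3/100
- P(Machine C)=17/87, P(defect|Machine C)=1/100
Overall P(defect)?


P(B) = Σ P(B|Aᵢ)×P(Aᵢ)
  3/50×46/87 = 23/725
  3/100×8/29 = 6/725
  1/100×17/87 = 17/8700
Sum = 73/1740

P(defect) = 73/1740 ≈ 4.20%


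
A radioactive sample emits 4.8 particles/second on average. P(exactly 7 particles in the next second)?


Poisson(λ=4.8): P(X=7) = e^(-λ)×λ^k/k!
= e^(-4.8) × 4.8^7 / 7!
≈ 0.008229747049 × 58706.8342272 / 5040 ≈ 0.095862

P(X=7) ≈ 0.095862 ≈ 9.59%


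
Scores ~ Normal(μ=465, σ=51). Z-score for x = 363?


z = (x - μ)/σ = (363 - 465)/51 = -2.0

z = -2.0


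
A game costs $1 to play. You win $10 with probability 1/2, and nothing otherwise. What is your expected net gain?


E[gain] = (10-1)×1/2 + (-1)×1/2
= 9/2 - 1/2 = 4

Expected net gain = $4 ≈ $4.00


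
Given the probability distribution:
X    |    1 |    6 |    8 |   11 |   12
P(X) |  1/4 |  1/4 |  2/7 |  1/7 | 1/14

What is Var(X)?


E[X] = 181/28
E[X²] = 1543/28
Var(X) = E[X²] - (E[X])² = 1543/28 - 32761/784 = 10443/784

Var(X) = 10443/784 ≈ 13.3202


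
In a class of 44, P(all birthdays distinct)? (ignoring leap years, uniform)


P(all different) = Π(365-i)/365 for i=0..43
= (365/365)×(364/365)×...×(322/365)
= 0.067115

P ≈ 0.0671 ≈ 6.71%


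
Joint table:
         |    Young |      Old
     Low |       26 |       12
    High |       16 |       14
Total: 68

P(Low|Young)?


P(Low|Young) = 26/(26+16) = 26/42 = 13/21

P = 13/21 ≈ 61.90%


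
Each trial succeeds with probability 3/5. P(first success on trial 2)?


Geometric: P(X=2) = (1-p)^(k-1)×p = (2/5)^1×3/5 = 6/25

P(X=2) = 6/25 ≈ 24.00%


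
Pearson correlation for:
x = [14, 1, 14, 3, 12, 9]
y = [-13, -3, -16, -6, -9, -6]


n=6, Σx=53, Σy=-53, Σxy=-589, Σx²=627, Σy²=587
r = (6×(-589) - 53×(-53))/√((6×627 - 53²)(6×587 - (-53)²))
= -725/√(953×713) = -725/√679489 ≈ -725/824.3112 ≈ -0.8795

r ≈ -0.8795


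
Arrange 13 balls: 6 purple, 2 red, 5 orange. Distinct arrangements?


13!/(6!×2!×5!) = 36036

36036


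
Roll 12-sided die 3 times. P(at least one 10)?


P(no 10)^3 = (11/12)^3 = 1331/1728
P(≥1) = 1 - 1331/1728 = 397/1728

P = 397/1728 ≈ 22.97%


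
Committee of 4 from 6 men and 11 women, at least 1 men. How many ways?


Count by #men:
  1M,3W: C(6,1)×C(11,3)=990
  2M,2W: C(6,2)×C(11,2)=825
  3M,1W: C(6,3)×C(11,1)=220
  4M,0W: C(6,4)×C(11,0)=15
Total = 2050

2050


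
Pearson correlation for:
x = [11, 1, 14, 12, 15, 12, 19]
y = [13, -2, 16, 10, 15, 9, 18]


n=7, Σx=84, Σy=79, Σxy=1160, Σx²=1192, Σy²=1159
r = (7×1160 - 84×79)/√((7×1192 - 84²)(7×1159 - 79²))
= 1484/√(1288×1872) = 1484/√2411136 ≈ 1484/1552.7833 ≈ 0.9557

r ≈ 0.9557


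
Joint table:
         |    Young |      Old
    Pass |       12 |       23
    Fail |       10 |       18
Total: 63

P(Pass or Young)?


P(Pass∨Young) = P(Pass) + P(Young) - P(Pass∧Young)
= (35 + 22 - 12)/63 = 45/63 = 5/7

P = 5/7 ≈ 71.43%


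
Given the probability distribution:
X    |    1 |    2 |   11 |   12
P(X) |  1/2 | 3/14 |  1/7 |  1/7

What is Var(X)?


E[X] = 59/14
E[X²] = 549/14
Var(X) = E[X²] - (E[X])² = 549/14 - 3481/196 = 4205/196

Var(X) = 4205/196 ≈ 21.4541


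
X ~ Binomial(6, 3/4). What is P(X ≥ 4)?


P(X ≥ 4) = Σ P(X=i) for i=4..6
P(X=4) = 1215/4096
P(X=5) = 729/2048
P(X=6) = 729/4096
Sum = 1701/2048

P(X ≥ 4) = 1701/2048 ≈ 83.06%


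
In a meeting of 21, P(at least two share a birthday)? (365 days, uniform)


P(all different) = Π(365-i)/365 for i=0..20
= 0.556312
P(match) = 1 - 0.556312 = 0.443688

P ≈ 0.4437 ≈ 44.37%


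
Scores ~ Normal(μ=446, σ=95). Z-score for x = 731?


z = (x - μ)/σ = (731 - 446)/95 = 3.0

z = 3.0


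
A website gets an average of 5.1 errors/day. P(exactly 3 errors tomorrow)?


Poisson(λ=5.1): P(X=3) = e^(-λ)×λ^k/k!
= e^(-5.1) × 5.1^3 / 3!
≈ 0.006096746566 × 132.651 / 6 ≈ 0.134790

P(X=3) ≈ 0.134790 ≈ 13.48%


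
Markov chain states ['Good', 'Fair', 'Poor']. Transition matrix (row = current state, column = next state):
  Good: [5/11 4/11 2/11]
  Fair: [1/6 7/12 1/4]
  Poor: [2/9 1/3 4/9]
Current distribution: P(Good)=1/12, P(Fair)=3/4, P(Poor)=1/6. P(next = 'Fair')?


P(next=Fair) = Σᵢ P(now=i)×P(i→Fair)
= 1/12×4/11 + 3/4×7/12 + 1/6×1/3
= 1/33 + 7/16 + 1/18 = 829/1584

P = 829/1584 ≈ 0.5234


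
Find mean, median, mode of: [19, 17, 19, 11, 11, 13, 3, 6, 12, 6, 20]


Sorted: [3, 6, 6, 11, 11, 12, 13, 17, 19, 19, 20]
Mean = 137/11
Median = 12
Freq: {19: 2, 17: 1, 11: 2, 13: 1, 3: 1, 6: 2, 12: 1, 20: 1}
Mode: [6, 11, 19]

Mean=137/11, Median=12, Mode=[6, 11, 19]


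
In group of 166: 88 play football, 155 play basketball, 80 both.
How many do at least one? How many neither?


|A∪B| = 88+155-80 = 163
Neither = 166-163 = 3

At least one: 163; Neither: 3


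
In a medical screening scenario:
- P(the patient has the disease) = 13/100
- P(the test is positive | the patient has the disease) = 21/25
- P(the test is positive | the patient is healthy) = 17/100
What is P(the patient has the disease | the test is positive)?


Using Bayes' theorem:
P(A|B) = P(B|A)·P(A) / P(B)

P(the test is positive) = 21/25 × 13/100 + 17/100 × 87/100
= 273/2500 + 1479/10000 = 2571/10000

P(the patient has the disease|the test is positive) = (273/2500) / (2571/10000) = 364/857

P(the patient has the disease|the test is positive) = 364/857 ≈ 42.47%


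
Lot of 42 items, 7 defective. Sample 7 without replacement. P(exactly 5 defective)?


Hypergeometric: C(7,5)×C(35,2)/C(42,7)
= 21×595/26978328 = 4165/8992776

P(X=5) = 4165/8992776 ≈ 0.05%


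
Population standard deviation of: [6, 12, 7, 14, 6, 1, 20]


Mean = 66/7
  (6-66/7)²=576/49
  (12-66/7)²=324/49
  (7-66/7)²=289/49
  (14-66/7)²=1024/49
  (6-66/7)²=576/49
  (1-66/7)²=3481/49
  (20-66/7)²=5476/49
Σ(x-μ)² = 1678/7
σ² = (1678/7)/7 = 1678/49

σ = √(1678/49) ≈ 5.8519


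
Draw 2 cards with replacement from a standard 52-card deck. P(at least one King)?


P(not a King) = 48/52 = 12/13
P(none in 2 draws) = (12/13)^2 = 144/169
P(≥1 King) = 1 - 144/169 = 25/169

P = 25/169 ≈ 14.79%


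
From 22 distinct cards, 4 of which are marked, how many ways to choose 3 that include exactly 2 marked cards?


Choose 2 of the 4 marked cards and 1 of the other 18 cards:
C(4,2)×C(18,1) = 6×18 = 108

108


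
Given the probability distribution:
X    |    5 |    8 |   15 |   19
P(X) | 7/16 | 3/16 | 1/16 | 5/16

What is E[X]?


E[X] = Σ x·P(X=x)
= (5)×(7/16) + (8)×(3/16) + (15)×(1/16) + (19)×(5/16)
= 169/16

E[X] = 169/16


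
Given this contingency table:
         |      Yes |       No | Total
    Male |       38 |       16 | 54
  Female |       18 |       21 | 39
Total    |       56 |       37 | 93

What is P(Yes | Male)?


P(Yes | Male) = 38/(38+16) = 38/54 = 19/27

P(Yes|Male) = 19/27 ≈ 70.37%


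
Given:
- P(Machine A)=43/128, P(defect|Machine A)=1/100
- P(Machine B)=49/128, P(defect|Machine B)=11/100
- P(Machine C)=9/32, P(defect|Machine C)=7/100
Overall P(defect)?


P(B) = Σ P(B|Aᵢ)×P(Aᵢ)
  1/100×43/128 = 43/12800
  11/100×49/128 = 539/12800
  7/100×9/32 = 63/3200
Sum = 417/6400

P(defect) = 417/6400 ≈ 6.52%


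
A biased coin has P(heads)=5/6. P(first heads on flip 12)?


Geometric: P(X=12) = (1-p)^(k-1)×p = (1/6)^11×5/6 = 5/2176782336

P(X=12) = 5/2176782336 ≈ 0.00%


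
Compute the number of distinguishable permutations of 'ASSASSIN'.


Letters: 8, freq: {'A': 2, 'S': 4, 'I': 1, 'N': 1}
8!/(2!×4!×1!×1!) = 40320/48 = 840

840


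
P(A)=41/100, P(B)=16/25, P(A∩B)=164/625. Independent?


P(A)×P(B) = 164/625
P(A∩B) = 164/625
Equal ✓ → Independent

Yes, independent


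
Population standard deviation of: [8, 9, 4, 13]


Mean = 34/4 = 17/2
  (8-17/2)²=1/4
  (9-17/2)²=1/4
  (4-17/2)²=81/4
  (13-17/2)²=81/4
Σ(x-μ)² = 41
σ² = 41/4

σ = √(41/4) ≈ 3.2016


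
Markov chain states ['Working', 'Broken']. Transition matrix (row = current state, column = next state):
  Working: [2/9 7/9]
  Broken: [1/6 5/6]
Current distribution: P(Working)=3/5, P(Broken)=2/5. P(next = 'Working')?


P(next=Working) = Σᵢ P(now=i)×P(i→Working)
= 3/5×2/9 + 2/5×1/6
= 2/15 + 1/15 = 1/5

P = 1/5 ≈ 0.2000


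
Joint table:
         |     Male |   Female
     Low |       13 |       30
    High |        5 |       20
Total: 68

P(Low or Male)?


P(Low∨Male) = P(Low) + P(Male) - P(Low∧Male)
= (43 + 18 - 13)/68 = 48/68 = 12/17

P = 12/17 ≈ 70.59%


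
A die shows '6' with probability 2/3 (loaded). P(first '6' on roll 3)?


Geometric: P(X=3) = (1-p)^(k-1)×p = (1/3)^2×2/3 = 2/27

P(X=3) = 2/27 ≈ 7.41%


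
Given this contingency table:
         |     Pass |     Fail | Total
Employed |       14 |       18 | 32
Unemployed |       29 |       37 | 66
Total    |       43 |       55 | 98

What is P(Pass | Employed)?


P(Pass | Employed) = 14/(14+18) = 14/32 = 7/16

P(Pass|Employed) = 7/16 ≈ 43.75%


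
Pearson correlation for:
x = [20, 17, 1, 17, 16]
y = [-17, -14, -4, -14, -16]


n=5, Σx=71, Σy=-65, Σxy=-1076, Σx²=1235, Σy²=953
r = (5×(-1076) - 71×(-65))/√((5×1235 - 71²)(5×953 - (-65)²))
= -765/√(1134×540) = -765/√612360 ≈ -765/782.5343 ≈ -0.9776

r ≈ -0.9776


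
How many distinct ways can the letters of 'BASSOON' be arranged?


Letters: 7, freq: {'B': 1, 'A': 1, 'S': 2, 'O': 2, 'N': 1}
7!/(1!×1!×2!×2!×1!) = 5040/4 = 1260

1260


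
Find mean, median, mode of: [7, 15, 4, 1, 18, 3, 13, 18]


Sorted: [1, 3, 4, 7, 13, 15, 18, 18]
Mean = 79/8
Median = 10
Freq: {7: 1, 15: 1, 4: 1, 1: 1, 18: 2, 3: 1, 13: 1}
Mode: [18]

Mean=79/8, Median=10, Mode=18


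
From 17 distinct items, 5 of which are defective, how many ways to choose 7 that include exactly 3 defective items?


Choose 3 of the 5 defective items and 4 of the other 12 items:
C(5,3)×C(12,4) = 10×495 = 4950

4950


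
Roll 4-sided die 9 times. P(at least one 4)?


P(no 4)^9 = (3/4)^9 = 19683/262144
P(≥1) = 1 - 19683/262144 = 242461/262144

P = 242461/262144 ≈ 92.49%


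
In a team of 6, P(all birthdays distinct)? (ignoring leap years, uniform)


P(all different) = Π(365-i)/365 for i=0..5
= (365/365)×(364/365)×...×(360/365)
= 0.959538

P ≈ 0.9595 ≈ 95.95%


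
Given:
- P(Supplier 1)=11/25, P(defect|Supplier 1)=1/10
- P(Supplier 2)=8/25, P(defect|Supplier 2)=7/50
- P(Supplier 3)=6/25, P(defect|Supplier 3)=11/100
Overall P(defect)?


P(B) = Σ P(B|Aᵢ)×P(Aᵢ)
  1/10×11/25 = 11/250
  7/50×8/25 = 28/625
  11/100×6/25 = 33/1250
Sum = 72/625

P(defect) = 72/625 ≈ 11.52%


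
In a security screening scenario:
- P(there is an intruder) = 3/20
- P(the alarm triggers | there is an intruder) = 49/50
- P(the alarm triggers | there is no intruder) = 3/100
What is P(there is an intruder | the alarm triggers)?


Using Bayes' theorem:
P(A|B) = P(B|A)·P(A) / P(B)

P(the alarm triggers) = 49/50 × 3/20 + 3/100 × 17/20
= 147/1000 + 51/2000 = 69/400

P(there is an intruder|the alarm triggers) = (147/1000) / (69/400) = 98/115

P(there is an intruder|the alarm triggers) = 98/115 ≈ 85.22%


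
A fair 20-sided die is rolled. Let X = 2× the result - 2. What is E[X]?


E[die] = (1+20)/2 = 21/2
E[X] = 2×21/2 - 2 = 19

E[X] = 19


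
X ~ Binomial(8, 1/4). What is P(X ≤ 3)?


P(X ≤ 3) = Σ P(X=i) for i=0..3
P(X=0) = 6561/65536
P(X=1) = 2187/8192
P(X=2) = 5103/16384
P(X=3) = 1701/8192
Sum = 58077/65536

P(X ≤ 3) = 58077/65536 ≈ 88.62%


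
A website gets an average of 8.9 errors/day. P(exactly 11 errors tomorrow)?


Poisson(λ=8.9): P(X=11) = e^(-λ)×λ^k/k!
= e^(-8.9) × 8.9^11 / 11!
≈ 0.0001363889265 × 27751730737.7 / 39916800 ≈ 0.094823

P(X=11) ≈ 0.094823 ≈ 9.48%


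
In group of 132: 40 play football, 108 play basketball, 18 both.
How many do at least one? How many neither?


|A∪B| = 40+108-18 = 130
Neither = 132-130 = 2

At least one: 130; Neither: 2


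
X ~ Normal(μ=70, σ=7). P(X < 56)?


z = (56-70)/7 = -2.0
P(Z < -2.0) = 0.0228

P(X < 56) ≈ 0.0228


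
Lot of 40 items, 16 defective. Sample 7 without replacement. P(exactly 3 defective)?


Hypergeometric: C(16,3)×C(24,4)/C(40,7)
= 560×10626/18643560 = 49588/155363

P(X=3) = 49588/155363 ≈ 31.92%


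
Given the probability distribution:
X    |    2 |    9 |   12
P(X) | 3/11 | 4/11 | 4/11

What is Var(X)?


E[X] = 90/11
E[X²] = 912/11
Var(X) = E[X²] - (E[X])² = 912/11 - 8100/121 = 1932/121

Var(X) = 1932/121 ≈ 15.9669


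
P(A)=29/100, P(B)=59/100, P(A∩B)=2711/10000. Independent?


P(A)×P(B) = 1711/10000
P(A∩B) = 2711/10000
Not equal → NOT independent

No, not independent


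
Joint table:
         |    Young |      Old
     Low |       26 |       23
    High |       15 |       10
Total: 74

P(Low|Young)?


P(Low|Young) = 26/(26+15) = 26/41

P = 26/41 ≈ 63.41%


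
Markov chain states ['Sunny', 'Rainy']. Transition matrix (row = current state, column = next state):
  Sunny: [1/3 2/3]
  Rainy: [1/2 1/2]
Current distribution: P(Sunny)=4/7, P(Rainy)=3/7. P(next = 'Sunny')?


P(next=Sunny) = Σᵢ P(now=i)×P(i→Sunny)
= 4/7×1/3 + 3/7×1/2
= 4/21 + 3/14 = 17/42

P = 17/42 ≈ 0.4048


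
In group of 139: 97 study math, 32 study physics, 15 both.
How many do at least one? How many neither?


|A∪B| = 97+32-15 = 114
Neither = 139-114 = 25

At least one: 114; Neither: 25


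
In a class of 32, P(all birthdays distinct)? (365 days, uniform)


P(all different) = Π(365-i)/365 for i=0..31
= (365/365)×(364/365)×...×(334/365)
= 0.246652

P ≈ 0.2467 ≈ 24.67%


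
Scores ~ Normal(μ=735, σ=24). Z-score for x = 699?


z = (x - μ)/σ = (699 - 735)/24 = -1.5

z = -1.5


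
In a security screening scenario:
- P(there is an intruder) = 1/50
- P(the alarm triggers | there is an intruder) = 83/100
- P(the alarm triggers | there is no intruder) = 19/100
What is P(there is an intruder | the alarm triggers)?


Using Bayes' theorem:
P(A|B) = P(B|A)·P(A) / P(B)

P(the alarm triggers) = 83/100 × 1/50 + 19/100 × 49/50
= 83/5000 + 931/5000 = 507/2500

P(there is an intruder|the alarm triggers) = (83/5000) / (507/2500) = 83/1014

P(there is an intruder|the alarm triggers) = 83/1014 ≈ 8.19%


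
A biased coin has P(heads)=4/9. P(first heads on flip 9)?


Geometric: P(X=9) = (1-p)^(k-1)×p = (5/9)^8×4/9 = 1562500/387420489

P(X=9) = 1562500/387420489 ≈ 0.40%


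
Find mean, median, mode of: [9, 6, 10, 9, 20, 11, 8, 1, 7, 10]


Sorted: [1, 6, 7, 8, 9, 9, 10, 10, 11, 20]
Mean = 91/10
Median = 9
Freq: {9: 2, 6: 1, 10: 2, 20: 1, 11: 1, 8: 1, 1: 1, 7: 1}
Mode: [9, 10]

Mean=91/10, Median=9, Mode=[9, 10]


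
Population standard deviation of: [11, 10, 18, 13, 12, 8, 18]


Mean = 90/7
  (11-90/7)²=169/49
  (10-90/7)²=400/49
  (18-90/7)²=1296/49
  (13-90/7)²=1/49
  (12-90/7)²=36/49
  (8-90/7)²=1156/49
  (18-90/7)²=1296/49
Σ(x-μ)² = 622/7
σ² = (622/7)/7 = 622/49

σ = √(622/49) ≈ 3.5628


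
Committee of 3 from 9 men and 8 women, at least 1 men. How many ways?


Count by #men:
  1M,2W: C(9,1)×C(8,2)=252
  2M,1W: C(9,2)×C(8,1)=288
  3M,0W: C(9,3)×C(8,0)=84
Total = 624

624


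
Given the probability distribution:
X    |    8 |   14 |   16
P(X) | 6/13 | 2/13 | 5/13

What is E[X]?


E[X] = Σ x·P(X=x)
= (8)×(6/13) + (14)×(2/13) + (16)×(5/13)
= 12

E[X] = 12


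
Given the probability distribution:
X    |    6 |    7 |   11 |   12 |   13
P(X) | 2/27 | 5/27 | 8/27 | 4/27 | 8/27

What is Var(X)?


E[X] = 287/27
E[X²] = 119
Var(X) = E[X²] - (E[X])² = 119 - 82369/729 = 4382/729

Var(X) = 4382/729 ≈ 6.0110


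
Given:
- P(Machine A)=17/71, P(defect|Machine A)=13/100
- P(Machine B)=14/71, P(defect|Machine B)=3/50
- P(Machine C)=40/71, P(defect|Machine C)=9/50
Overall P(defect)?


P(B) = Σ P(B|Aᵢ)×P(Aᵢ)
  13/100×17/71 = 221/7100
  3/50×14/71 = 21/1775
  9/50×40/71 = 36/355
Sum = 41/284

P(defect) = 41/284 ≈ 14.44%


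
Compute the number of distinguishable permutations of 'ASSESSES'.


Letters: 8, freq: {'A': 1, 'S': 5, 'E': 2}
8!/(1!×5!×2!) = 40320/240 = 168

168


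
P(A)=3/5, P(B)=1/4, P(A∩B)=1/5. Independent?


P(A)×P(B) = 3/20
P(A∩B) = 1/5
Not equal → NOT independent

No, not independent


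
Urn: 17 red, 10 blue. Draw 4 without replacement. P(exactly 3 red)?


Hypergeometric: C(17,3)×C(10,1)/C(27,4)
= 680×10/17550 = 136/351

P(X=3) = 136/351 ≈ 38.75%


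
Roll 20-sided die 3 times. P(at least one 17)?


P(no 17)^3 = (19/20)^3 = 6859/8000
P(≥1) = 1 - 6859/8000 = 1141/8000

P = 1141/8000 ≈ 14.26%


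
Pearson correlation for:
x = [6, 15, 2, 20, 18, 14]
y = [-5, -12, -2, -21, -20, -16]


n=6, Σx=75, Σy=-76, Σxy=-1218, Σx²=1185, Σy²=1270
r = (6×(-1218) - 75×(-76))/√((6×1185 - 75²)(6×1270 - (-76)²))
= -1608/√(1485×1844) = -1608/√2738340 ≈ -1608/1654.7930 ≈ -0.9717

r ≈ -0.9717


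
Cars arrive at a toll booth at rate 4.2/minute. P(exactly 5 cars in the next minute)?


Poisson(λ=4.2): P(X=5) = e^(-λ)×λ^k/k!
= e^(-4.2) × 4.2^5 / 5!
≈ 0.01499557682 × 1306.91232 / 120 ≈ 0.163316

P(X=5) ≈ 0.163316 ≈ 16.33%


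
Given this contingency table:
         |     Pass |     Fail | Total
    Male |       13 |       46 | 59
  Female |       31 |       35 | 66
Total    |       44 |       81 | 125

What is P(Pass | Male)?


P(Pass | Male) = 13/(13+46) = 13/59

P(Pass|Male) = 13/59 ≈ 22.03%


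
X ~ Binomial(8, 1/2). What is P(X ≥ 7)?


P(X ≥ 7) = Σ P(X=i) for i=7..8
P(X=7) = 1/32
P(X=8) = 1/256
Sum = 9/256

P(X ≥ 7) = 9/256 ≈ 3.52%


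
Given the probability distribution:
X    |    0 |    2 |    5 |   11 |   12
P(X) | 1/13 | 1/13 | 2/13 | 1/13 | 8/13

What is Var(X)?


E[X] = 119/13
E[X²] = 1327/13
Var(X) = E[X²] - (E[X])² = 1327/13 - 14161/169 = 3090/169

Var(X) = 3090/169 ≈ 18.2840


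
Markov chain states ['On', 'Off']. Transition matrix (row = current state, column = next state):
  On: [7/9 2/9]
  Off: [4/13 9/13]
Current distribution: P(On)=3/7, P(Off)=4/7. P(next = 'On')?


P(next=On) = Σᵢ P(now=i)×P(i→On)
= 3/7×7/9 + 4/7×4/13
= 1/3 + 16/91 = 139/273

P = 139/273 ≈ 0.5092


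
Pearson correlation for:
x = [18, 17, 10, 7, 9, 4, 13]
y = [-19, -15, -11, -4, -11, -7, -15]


n=7, Σx=78, Σy=-82, Σxy=-1057, Σx²=1028, Σy²=1118
r = (7×(-1057) - 78×(-82))/√((7×1028 - 78²)(7×1118 - (-82)²))
= -1003/√(1112×1102) = -1003/√1225424 ≈ -1003/1106.9887 ≈ -0.9061

r ≈ -0.9061


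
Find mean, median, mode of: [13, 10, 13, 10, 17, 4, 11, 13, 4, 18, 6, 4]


Sorted: [4, 4, 4, 6, 10, 10, 11, 13, 13, 13, 17, 18]
Mean = 123/12 = 41/4
Median = 21/2
Freq: {13: 3, 10: 2, 17: 1, 4: 3, 11: 1, 18: 1, 6: 1}
Mode: [4, 13]

Mean=41/4, Median=21/2, Mode=[4, 13]


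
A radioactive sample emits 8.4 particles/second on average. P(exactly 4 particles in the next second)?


Poisson(λ=8.4): P(X=4) = e^(-λ)×λ^k/k!
= e^(-8.4) × 8.4^4 / 4!
≈ 0.0002248673242 × 4978.7136 / 24 ≈ 0.046648

P(X=4) ≈ 0.046648 ≈ 4.66%


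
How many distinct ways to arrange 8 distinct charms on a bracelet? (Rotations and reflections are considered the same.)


Free circular arrangements: rotations and reflections both identified.
(n-1)!/2 = 7!/2 = 5040/2 = 2520

2520


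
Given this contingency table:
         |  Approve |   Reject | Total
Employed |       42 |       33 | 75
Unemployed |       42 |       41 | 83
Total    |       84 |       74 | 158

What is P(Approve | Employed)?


P(Approve | Employed) = 42/(42+33) = 42/75 = 14/25

P(Approve|Employed) = 14/25 ≈ 56.00%


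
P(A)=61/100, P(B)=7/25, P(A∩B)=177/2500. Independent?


P(A)×P(B) = 427/2500
P(A∩B) = 177/2500
Not equal → NOT independent

No, not independent


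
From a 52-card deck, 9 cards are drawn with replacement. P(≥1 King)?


P(not a King) = 48/52 = 12/13
P(none in 9 draws) = (12/13)^9 = 5159780352/10604499373
P(≥1 King) = 1 - 5159780352/10604499373 = 5444719021/10604499373

P = 5444719021/10604499373 ≈ 51.34%


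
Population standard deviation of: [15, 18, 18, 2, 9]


Mean = 62/5
  (15-62/5)²=169/25
  (18-62/5)²=784/25
  (18-62/5)²=784/25
  (2-62/5)²=2704/25
  (9-62/5)²=289/25
Σ(x-μ)² = 946/5
σ² = (946/5)/5 = 946/25

σ = √(946/25) ≈ 6.1514


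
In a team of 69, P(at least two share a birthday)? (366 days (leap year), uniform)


P(all different) = Π(366-i)/366 for i=0..68
= 0.001057
P(match) = 1 - 0.001057 = 0.998943

P ≈ 0.9989 ≈ 99.89%


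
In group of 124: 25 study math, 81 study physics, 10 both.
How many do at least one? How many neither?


|A∪B| = 25+81-10 = 96
Neither = 124-96 = 28

At least one: 96; Neither: 28


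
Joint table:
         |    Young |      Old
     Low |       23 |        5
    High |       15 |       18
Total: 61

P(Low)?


P(Low) = (23+5)/61 = 28/61

P(Low) = 28/61 ≈ 45.90%


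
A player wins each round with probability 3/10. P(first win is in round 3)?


Geometric: P(X=3) = (1-p)^(k-1)×p = (7/10)^2×3/10 = 147/1000

P(X=3) = 147/1000 ≈ 14.70%


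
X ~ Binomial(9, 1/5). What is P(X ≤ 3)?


P(X ≤ 3) = Σ P(X=i) for i=0..3
P(X=0) = 262144/1953125
P(X=1) = 589824/1953125
P(X=2) = 589824/1953125
P(X=3) = 344064/1953125
Sum = 1785856/1953125

P(X ≤ 3) = 1785856/1953125 ≈ 91.44%


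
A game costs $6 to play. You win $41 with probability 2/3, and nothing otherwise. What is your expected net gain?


E[gain] = (41-6)×2/3 + (-6)×1/3
= 70/3 - 2 = 64/3

Expected net gain = $64/3 ≈ $21.33


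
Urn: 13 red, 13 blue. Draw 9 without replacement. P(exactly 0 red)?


Hypergeometric: C(13,0)×C(13,9)/C(26,9)
= 1×715/3124550 = 1/4370

P(X=0) = 1/4370 ≈ 0.02%


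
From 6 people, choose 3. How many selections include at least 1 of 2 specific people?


Complement: C(6,3) - C(4,3) = 20 - 4 = 16

16


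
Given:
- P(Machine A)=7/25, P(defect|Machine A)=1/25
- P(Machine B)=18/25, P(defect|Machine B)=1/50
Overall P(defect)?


P(B) = Σ P(B|Aᵢ)×P(Aᵢ)
  1/25×7/25 = 7/625
  1/50×18/25 = 9/625
Sum = 16/625

P(defect) = 16/625 ≈ 2.56%


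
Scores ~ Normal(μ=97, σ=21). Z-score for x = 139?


z = (x - μ)/σ = (139 - 97)/21 = 2.0

z = 2.0


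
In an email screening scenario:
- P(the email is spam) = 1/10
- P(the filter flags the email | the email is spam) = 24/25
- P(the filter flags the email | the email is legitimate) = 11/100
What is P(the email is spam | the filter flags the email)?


Using Bayes' theorem:
P(A|B) = P(B|A)·P(A) / P(B)

P(the filter flags the email) = 24/25 × 1/10 + 11/100 × 9/10
= 12/125 + 99/1000 = 39/200

P(the email is spam|the filter flags the email) = (12/125) / (39/200) = 32/65

P(the email is spam|the filter flags the email) = 32/65 ≈ 49.23%


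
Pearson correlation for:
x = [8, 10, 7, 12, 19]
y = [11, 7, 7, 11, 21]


n=5, Σx=56, Σy=57, Σxy=738, Σx²=718, Σy²=781
r = (5×738 - 56×57)/√((5×718 - 56²)(5×781 - 57²))
= 498/√(454×656) = 498/√297824 ≈ 498/545.7325 ≈ 0.9125

r ≈ 0.9125


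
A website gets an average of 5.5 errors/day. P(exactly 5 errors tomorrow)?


Poisson(λ=5.5): P(X=5) = e^(-λ)×λ^k/k!
= e^(-5.5) × 5.5^5 / 5!
≈ 0.004086771438 × 5032.84375 / 120 ≈ 0.171401

P(X=5) ≈ 0.171401 ≈ 17.14%


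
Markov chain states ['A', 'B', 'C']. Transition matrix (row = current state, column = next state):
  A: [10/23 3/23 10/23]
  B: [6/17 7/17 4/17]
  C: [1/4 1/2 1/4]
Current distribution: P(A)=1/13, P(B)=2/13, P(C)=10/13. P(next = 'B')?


P(next=B) = Σᵢ P(now=i)×P(i→B)
= 1/13×3/23 + 2/13×7/17 + 10/13×1/2
= 3/299 + 14/221 + 5/13 = 2328/5083

P = 2328/5083 ≈ 0.4580


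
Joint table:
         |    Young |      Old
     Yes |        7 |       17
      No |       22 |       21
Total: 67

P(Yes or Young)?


P(Yes∨Young) = P(Yes) + P(Young) - P(Yes∧Young)
= (24 + 29 - 7)/67 = 46/67

P = 46/67 ≈ 68.66%


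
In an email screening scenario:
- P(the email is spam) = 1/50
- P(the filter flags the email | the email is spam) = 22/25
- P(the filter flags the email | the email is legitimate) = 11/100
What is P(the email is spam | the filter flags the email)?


Using Bayes' theorem:
P(A|B) = P(B|A)·P(A) / P(B)

P(the filter flags the email) = 22/25 × 1/50 + 11/100 × 49/50
= 11/625 + 539/5000 = 627/5000

P(the email is spam|the filter flags the email) = (11/625) / (627/5000) = 8/57

P(the email is spam|the filter flags the email) = 8/57 ≈ 14.04%


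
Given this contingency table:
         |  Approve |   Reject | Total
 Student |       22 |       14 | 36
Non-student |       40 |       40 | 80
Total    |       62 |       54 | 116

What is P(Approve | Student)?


P(Approve | Student) = 22/(22+14) = 22/36 = 11/18

P(Approve|Student) = 11/18 ≈ 61.11%


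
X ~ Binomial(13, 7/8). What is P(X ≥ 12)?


P(X ≥ 12) = Σ P(X=i) for i=12..13
P(X=12) = 179936733613/549755813888
P(X=13) = 96889010407/549755813888
Sum = 69206436005/137438953472

P(X ≥ 12) = 69206436005/137438953472 ≈ 50.35%


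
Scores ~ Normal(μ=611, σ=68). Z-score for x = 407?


z = (x - μ)/σ = (407 - 611)/68 = -3.0

z = -3.0


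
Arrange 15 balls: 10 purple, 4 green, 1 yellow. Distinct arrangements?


15!/(10!×4!×1!) = 15015

15015


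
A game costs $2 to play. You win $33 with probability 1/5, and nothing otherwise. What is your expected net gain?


E[gain] = (33-2)×1/5 + (-2)×4/5
= 31/5 - 8/5 = 23/5

Expected net gain = $23/5 ≈ $4.60


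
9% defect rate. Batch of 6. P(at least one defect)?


P(all good) = (91/100)^6 = 567869252041/1000000000000
P(≥1 defect) = 432130747959/1000000000000

P = 432130747959/1000000000000 ≈ 43.21%


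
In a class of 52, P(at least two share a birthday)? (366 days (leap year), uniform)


P(all different) = Π(366-i)/366 for i=0..51
= 0.022238
P(match) = 1 - 0.022238 = 0.977762

P ≈ 0.9778 ≈ 97.78%


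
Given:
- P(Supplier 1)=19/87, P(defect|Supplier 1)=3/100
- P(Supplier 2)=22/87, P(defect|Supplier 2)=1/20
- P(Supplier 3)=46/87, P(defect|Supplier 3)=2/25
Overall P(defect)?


P(B) = Σ P(B|Aᵢ)×P(Aᵢ)
  3/100×19/87 = 19/2900
  1/20×22/87 = 11/870
  2/25×46/87 = 92/2175
Sum = 107/1740

P(defect) = 107/1740 ≈ 6.15%


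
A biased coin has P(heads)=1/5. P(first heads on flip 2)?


Geometric: P(X=2) = (1-p)^(k-1)×p = (4/5)^1×1/5 = 4/25

P(X=2) = 4/25 ≈ 16.00%


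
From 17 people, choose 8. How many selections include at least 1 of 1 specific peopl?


Complement: C(17,8) - C(16,8) = 24310 - 12870 = 11440

11440


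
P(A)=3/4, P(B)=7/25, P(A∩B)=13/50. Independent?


P(A)×P(B) = 21/100
P(A∩B) = 13/50
Not equal → NOT independent

No, not independent


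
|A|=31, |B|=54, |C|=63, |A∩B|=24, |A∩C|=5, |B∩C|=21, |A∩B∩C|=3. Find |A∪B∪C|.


|A∪B∪C| = 31+54+63-24-5-21+3 = 101

|A∪B∪C| = 101


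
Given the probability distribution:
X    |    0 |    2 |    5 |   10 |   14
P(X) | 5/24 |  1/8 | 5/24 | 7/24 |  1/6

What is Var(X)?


E[X] = 157/24
E[X²] = 1621/24
Var(X) = E[X²] - (E[X])² = 1621/24 - 24649/576 = 14255/576

Var(X) = 14255/576 ≈ 24.7483


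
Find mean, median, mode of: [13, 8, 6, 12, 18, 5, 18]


Sorted: [5, 6, 8, 12, 13, 18, 18]
Mean = 80/7
Median = 12
Freq: {13: 1, 8: 1, 6: 1, 12: 1, 18: 2, 5: 1}
Mode: [18]

Mean=80/7, Median=12, Mode=18


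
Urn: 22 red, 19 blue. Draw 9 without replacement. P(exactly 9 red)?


Hypergeometric: C(22,9)×C(19,0)/C(41,9)
= 497420×1/350343565 = 28/19721

P(X=9) = 28/19721 ≈ 0.14%


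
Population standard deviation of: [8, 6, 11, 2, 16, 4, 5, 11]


Mean = 63/8
  (8-63/8)²=1/64
  (6-63/8)²=225/64
  (11-63/8)²=625/64
  (2-63/8)²=2209/64
  (16-63/8)²=4225/64
  (4-63/8)²=961/64
  (5-63/8)²=529/64
  (11-63/8)²=625/64
Σ(x-μ)² = 1175/8
σ² = (1175/8)/8 = 1175/64

σ = √(1175/64) ≈ 4.2848


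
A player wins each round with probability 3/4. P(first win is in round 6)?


Geometric: P(X=6) = (1-p)^(k-1)×p = (1/4)^5×3/4 = 3/4096

P(X=6) = 3/4096 ≈ 0.07%


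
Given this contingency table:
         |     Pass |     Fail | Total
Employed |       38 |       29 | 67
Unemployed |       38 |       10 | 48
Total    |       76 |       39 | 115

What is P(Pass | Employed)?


P(Pass | Employed) = 38/(38+29) = 38/67

P(Pass|Employed) = 38/67 ≈ 56.72%


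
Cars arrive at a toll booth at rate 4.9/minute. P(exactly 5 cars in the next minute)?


Poisson(λ=4.9): P(X=5) = e^(-λ)×λ^k/k!
= e^(-4.9) × 4.9^5 / 5!
≈ 0.007446583071 × 2824.75249 / 120 ≈ 0.175290

P(X=5) ≈ 0.175290 ≈ 17.53%


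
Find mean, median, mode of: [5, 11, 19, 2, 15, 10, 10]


Sorted: [2, 5, 10, 10, 11, 15, 19]
Mean = 72/7
Median = 10
Freq: {5: 1, 11: 1, 19: 1, 2: 1, 15: 1, 10: 2}
Mode: [10]

Mean=72/7, Median=10, Mode=10


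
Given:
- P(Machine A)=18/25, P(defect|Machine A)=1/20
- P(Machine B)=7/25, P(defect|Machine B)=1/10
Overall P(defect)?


P(B) = Σ P(B|Aᵢ)×P(Aᵢ)
  1/20×18/25 = 9/250
  1/10×7/25 = 7/250
Sum = 8/125

P(defect) = 8/125 ≈ 6.40%


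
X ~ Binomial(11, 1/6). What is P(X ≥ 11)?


P(X ≥ 11) = Σ P(X=i) for i=11..11
P(X=11) = 1/362797056
Sum = 1/362797056

P(X ≥ 11) = 1/362797056 ≈ 0.00%


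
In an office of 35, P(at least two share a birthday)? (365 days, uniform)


P(all different) = Π(365-i)/365 for i=0..34
= 0.185617
P(match) = 1 - 0.185617 = 0.814383

P ≈ 0.8144 ≈ 81.44%


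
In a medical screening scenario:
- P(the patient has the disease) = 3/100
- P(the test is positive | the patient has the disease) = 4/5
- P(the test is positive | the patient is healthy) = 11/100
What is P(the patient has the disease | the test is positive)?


Using Bayes' theorem:
P(A|B) = P(B|A)·P(A) / P(B)

P(the test is positive) = 4/5 × 3/100 + 11/100 × 97/100
= 3/125 + 1067/10000 = 1307/10000

P(the patient has the disease|the test is positive) = (3/125) / (1307/10000) = 240/1307

P(the patient has the disease|the test is positive) = 240/1307 ≈ 18.36%


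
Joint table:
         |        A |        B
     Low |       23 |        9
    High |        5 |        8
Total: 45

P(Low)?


P(Low) = (23+9)/45 = 32/45

P(Low) = 32/45 ≈ 71.11%


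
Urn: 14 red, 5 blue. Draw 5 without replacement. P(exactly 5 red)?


Hypergeometric: C(14,5)×C(5,0)/C(19,5)
= 2002×1/11628 = 1001/5814

P(X=5) = 1001/5814 ≈ 17.22%


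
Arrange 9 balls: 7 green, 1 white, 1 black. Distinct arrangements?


9!/(7!×1!×1!) = 72

72


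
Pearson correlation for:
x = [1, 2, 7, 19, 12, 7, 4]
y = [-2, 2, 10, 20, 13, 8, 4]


n=7, Σx=52, Σy=55, Σxy=680, Σx²=624, Σy²=757
r = (7×680 - 52×55)/√((7×624 - 52²)(7×757 - 55²))
= 1900/√(1664×2274) = 1900/√3783936 ≈ 1900/1945.2342 ≈ 0.9767

r ≈ 0.9767


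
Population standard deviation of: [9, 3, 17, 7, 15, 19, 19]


Mean = 89/7
  (9-89/7)²=676/49
  (3-89/7)²=4624/49
  (17-89/7)²=900/49
  (7-89/7)²=1600/49
  (15-89/7)²=256/49
  (19-89/7)²=1936/49
  (19-89/7)²=1936/49
Σ(x-μ)² = 1704/7
σ² = (1704/7)/7 = 1704/49

σ = √(1704/49) ≈ 5.8971


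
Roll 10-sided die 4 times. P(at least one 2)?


P(no 2)^4 = (9/10)^4 = 6561/10000
P(≥1) = 1 - 6561/10000 = 3439/10000

P = 3439/10000 ≈ 34.39%


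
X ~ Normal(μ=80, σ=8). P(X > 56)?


z = (56-80)/8 = -3.0
P(X > 56) = 1 - P(Z ≤ -3.0) = 1 - 0.0013 = 0.9987

P(X > 56) ≈ 0.9987


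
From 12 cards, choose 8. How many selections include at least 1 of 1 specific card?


Complement: C(12,8) - C(11,8) = 495 - 165 = 330

330


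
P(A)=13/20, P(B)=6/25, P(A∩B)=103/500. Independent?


P(A)×P(B) = 39/250
P(A∩B) = 103/500
Not equal → NOT independent

No, not independent


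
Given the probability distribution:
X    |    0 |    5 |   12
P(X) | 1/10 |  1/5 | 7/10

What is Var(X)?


E[X] = 47/5
E[X²] = 529/5
Var(X) = E[X²] - (E[X])² = 529/5 - 2209/25 = 436/25

Var(X) = 436/25 ≈ 17.4400


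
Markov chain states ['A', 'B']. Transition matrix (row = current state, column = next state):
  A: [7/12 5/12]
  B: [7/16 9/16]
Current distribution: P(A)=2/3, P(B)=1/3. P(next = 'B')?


P(next=B) = Σᵢ P(now=i)×P(i→B)
= 2/3×5/12 + 1/3×9/16
= 5/18 + 3/16 = 67/144

P = 67/144 ≈ 0.4653


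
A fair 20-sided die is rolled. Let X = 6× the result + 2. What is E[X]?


E[die] = (1+20)/2 = 21/2
E[X] = 6×21/2 + 2 = 65

E[X] = 65


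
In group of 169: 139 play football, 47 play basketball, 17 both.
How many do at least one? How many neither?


|A∪B| = 139+47-17 = 169
Neither = 169-169 = 0

At least one: 169; Neither: 0


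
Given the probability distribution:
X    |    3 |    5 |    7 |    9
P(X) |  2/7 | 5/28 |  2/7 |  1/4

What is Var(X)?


E[X] = 6
E[X²] = 289/7
Var(X) = E[X²] - (E[X])² = 289/7 - 36 = 37/7

Var(X) = 37/7 ≈ 5.2857


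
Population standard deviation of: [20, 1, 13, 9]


Mean = 43/4
  (20-43/4)²=1369/16
  (1-43/4)²=1521/16
  (13-43/4)²=81/16
  (9-43/4)²=49/16
Σ(x-μ)² = 755/4
σ² = (755/4)/4 = 755/16

σ = √(755/16) ≈ 6.8693


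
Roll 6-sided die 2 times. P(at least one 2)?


P(no 2)^2 = (5/6)^2 = 25/36
P(≥1) = 1 - 25/36 = 11/36

P = 11/36 ≈ 30.56%


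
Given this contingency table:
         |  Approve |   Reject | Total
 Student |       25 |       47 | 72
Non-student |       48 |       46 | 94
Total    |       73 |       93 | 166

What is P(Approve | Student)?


P(Approve | Student) = 25/(25+47) = 25/72

P(Approve|Student) = 25/72 ≈ 34.72%


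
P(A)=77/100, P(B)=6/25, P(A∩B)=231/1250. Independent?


P(A)×P(B) = 231/1250
P(A∩B) = 231/1250
Equal ✓ → Independent

Yes, independent


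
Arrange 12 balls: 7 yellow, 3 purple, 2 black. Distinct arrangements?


12!/(7!×3!×2!) = 7920

7920


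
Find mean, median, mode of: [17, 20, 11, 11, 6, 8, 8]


Sorted: [6, 8, 8, 11, 11, 17, 20]
Mean = 81/7
Median = 11
Freq: {17: 1, 20: 1, 11: 2, 6: 1, 8: 2}
Mode: [8, 11]

Mean=81/7, Median=11, Mode=[8, 11]


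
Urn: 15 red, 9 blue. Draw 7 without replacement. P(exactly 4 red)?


Hypergeometric: C(15,4)×C(9,3)/C(24,7)
= 1365×84/346104 = 3185/9614

P(X=4) = 3185/9614 ≈ 33.13%


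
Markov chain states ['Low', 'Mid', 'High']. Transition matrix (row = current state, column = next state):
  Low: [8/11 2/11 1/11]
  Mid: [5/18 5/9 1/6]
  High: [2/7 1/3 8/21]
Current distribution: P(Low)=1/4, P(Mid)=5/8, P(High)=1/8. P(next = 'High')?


P(next=High) = Σᵢ P(now=i)×P(i→High)
= 1/4×1/11 + 5/8×1/6 + 1/8×8/21
= 1/44 + 5/48 + 1/21 = 215/1232

P = 215/1232 ≈ 0.1745


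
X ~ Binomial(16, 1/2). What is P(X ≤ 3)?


P(X ≤ 3) = Σ P(X=i) for i=0..3
P(X=0) = 1/65536
P(X=1) = 1/4096
P(X=2) = 15/8192
P(X=3) = 35/4096
Sum = 697/65536

P(X ≤ 3) = 697/65536 ≈ 1.06%


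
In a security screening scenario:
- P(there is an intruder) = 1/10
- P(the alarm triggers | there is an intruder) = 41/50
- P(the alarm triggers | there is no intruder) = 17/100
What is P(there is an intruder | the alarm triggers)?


Using Bayes' theorem:
P(A|B) = P(B|A)·P(A) / P(B)

P(the alarm triggers) = 41/50 × 1/10 + 17/100 × 9/10
= 41/500 + 153/1000 = 47/200

P(there is an intruder|the alarm triggers) = (41/500) / (47/200) = 82/235

P(there is an intruder|the alarm triggers) = 82/235 ≈ 34.89%


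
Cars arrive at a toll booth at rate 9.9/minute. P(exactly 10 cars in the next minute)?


Poisson(λ=9.9): P(X=10) = e^(-λ)×λ^k/k!
= e^(-9.9) × 9.9^10 / 10!
≈ 5.017468206e-05 × 9043820750.09 / 3628800 ≈ 0.125047

P(X=10) ≈ 0.125047 ≈ 12.50%
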